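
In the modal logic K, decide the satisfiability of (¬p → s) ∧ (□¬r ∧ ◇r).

1. (¬p → s) ∧ (□¬r ∧ ◇r), 0
2. ¬p → s, 0
3. □¬r ∧ ◇r, 0
4. □¬r, 0
5. ◇r, 0
6. s, 0
7. r, 1
8. ¬r, 1
Accessibility: 0R1
Branch closes: r and ¬r both at 1.
(One branch shown.) All branches close.

Unsatisfiable (every branch closes)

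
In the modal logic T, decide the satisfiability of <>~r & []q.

1. <>~r & []q, w0
2. <>~r, w0
3. []q, w0
4. q, w0
5. ~r, w1
6. q, w1
Accessibility: w0Rw0, w0Rw1, w1Rw1

Satisfiable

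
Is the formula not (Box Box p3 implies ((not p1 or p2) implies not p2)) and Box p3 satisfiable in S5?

1. not (Box Box p3 implies ((not p1 or p2) implies not p2)) and Box p3, 0
2. not (Box Box p3 implies ((not p1 or p2) implies not p2)), 0
3. Box p3, 0
4. Box Box p3, 0
5. not ((not p1 or p2) implies not p2), 0
6. not p1 or p2, 0
7. p2, 0
8. p3, 0
Accessibility: 0R0

Satisfiable (open branch found)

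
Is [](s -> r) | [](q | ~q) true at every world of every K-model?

Yes, valid

Tableau for the negation ~([](s -> r) | [](q | ~q)):
1. ~([](s -> r) | [](q | ~q)), 0
2. ~[](s -> r), 0
3. ~[](q | ~q), 0
4. ~(s -> r), 1
5. s, 1
6. ~r, 1
7. ~(q | ~q), 2
8. ~q, 2
9. q, 2
Accessibility: 0R1, 0R2
Branch closes: q and ~q both at 2.
Every branch of the negation's tableau closes; the branch above is one of them.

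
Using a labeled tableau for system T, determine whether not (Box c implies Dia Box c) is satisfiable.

1. not (Box c implies Dia Box c), 0
2. Box c, 0
3. not Dia Box c, 0
4. c, 0
5. not Box c, 0
6. not c, 1
7. c, 1
Accessibility: 0R0, 0R1, 1R1
Branch closes: c and not c both at 1.
Every branch closes; the branch above is one of them.

No, unsatisfiable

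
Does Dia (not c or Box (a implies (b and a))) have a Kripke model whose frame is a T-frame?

Satisfiable

1. Dia (not c or Box (a implies (b and a))), 0
2. not c or Box (a implies (b and a)), 1
3. Box (a implies (b and a)), 1
4. a implies (b and a), 1
5. b and a, 1
6. b, 1
7. a, 1
Accessibility: 0R0, 0R1, 1R1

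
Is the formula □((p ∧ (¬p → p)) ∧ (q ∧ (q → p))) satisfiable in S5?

Satisfiable (open branch found)

1. □((p ∧ (¬p → p)) ∧ (q ∧ (q → p))), w0
2. (p ∧ (¬p → p)) ∧ (q ∧ (q → p)), w0
3. p ∧ (¬p → p), w0
4. q ∧ (q → p), w0
5. p, w0
6. ¬p → p, w0
7. q, w0
8. q → p, w0
Accessibility: w0Rw0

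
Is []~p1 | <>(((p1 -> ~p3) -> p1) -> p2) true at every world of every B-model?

Tableau for the negation ~([]~p1 | <>(((p1 -> ~p3) -> p1) -> p2)):
1. ~([]~p1 | <>(((p1 -> ~p3) -> p1) -> p2)), w0
2. ~[]~p1, w0   [~|-rule on 1]
3. ~<>(((p1 -> ~p3) -> p1) -> p2), w0   [~|-rule on 1]
4. ~(((p1 -> ~p3) -> p1) -> p2), w0   [~<>-rule on 3 via w0Rw0]
5. (p1 -> ~p3) -> p1, w0   [~->-rule on 4]
6. ~p2, w0   [~->-rule on 4]
7. p1, w0   [->-rule on 5 (branches; this branch)]
8. p1, w1   [~[]-rule on 2: fresh world w1, w0Rw1]
9. ~(((p1 -> ~p3) -> p1) -> p2), w1   [~<>-rule on 3 via w0Rw1]
10. (p1 -> ~p3) -> p1, w1   [~->-rule on 9]
11. ~p2, w1   [~->-rule on 9]
Accessibility: w0Rw0, w0Rw1, w1Rw0, w1Rw1
The negation has an open branch (countermodel exists).

Invalid (countermodel exists)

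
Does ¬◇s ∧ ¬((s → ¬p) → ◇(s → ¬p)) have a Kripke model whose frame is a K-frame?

Satisfiable (open branch found)

1. ¬◇s ∧ ¬((s → ¬p) → ◇(s → ¬p)), 0
2. ¬◇s, 0   [∧-rule on 1]
3. ¬((s → ¬p) → ◇(s → ¬p)), 0   [∧-rule on 1]
4. s → ¬p, 0   [¬→-rule on 3]
5. ¬◇(s → ¬p), 0   [¬→-rule on 3]
6. ¬p, 0   [→-rule on 4 (branches; this branch)]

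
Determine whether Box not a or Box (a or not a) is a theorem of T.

Yes, valid

Tableau for the negation not (Box not a or Box (a or not a)):
1. not (Box not a or Box (a or not a)), 0
2. not Box not a, 0
3. not Box (a or not a), 0
4. a, 1
5. not (a or not a), 2
6. not a, 2
7. a, 2
Accessibility: 0R0, 0R1, 0R2, 1R1, 2R2
Branch closes: a and not a both at 2.
All branches of the negation close; one closing branch shown above.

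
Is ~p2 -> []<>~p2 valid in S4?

Invalid (countermodel exists)

Tableau for the negation ~(~p2 -> []<>~p2):
1. ~(~p2 -> []<>~p2), u
2. ~p2, u
3. ~[]<>~p2, u
4. ~<>~p2, v
5. p2, v
Accessibility: uRu, uRv, vRv
The negation has an open branch (countermodel exists).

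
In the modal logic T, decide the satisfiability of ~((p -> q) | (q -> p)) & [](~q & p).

Unsatisfiable

1. ~((p -> q) | (q -> p)) & [](~q & p), w0
2. ~((p -> q) | (q -> p)), w0
3. [](~q & p), w0
4. ~(p -> q), w0
5. ~(q -> p), w0
6. p, w0
7. ~q, w0
8. q, w0
9. ~p, w0
Accessibility: w0Rw0
Branch closes: q and ~q both at w0.
(One branch shown.) All branches close.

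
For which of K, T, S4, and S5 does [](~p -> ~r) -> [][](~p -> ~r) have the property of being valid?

S4-tableau for the negation ~([](~p -> ~r) -> [][](~p -> ~r)):
1. ~([](~p -> ~r) -> [][](~p -> ~r)), w0
2. [](~p -> ~r), w0
3. ~[][](~p -> ~r), w0
4. ~p -> ~r, w0
5. ~r, w0
6. ~[](~p -> ~r), w1
7. ~p -> ~r, w1
8. ~r, w1
9. ~(~p -> ~r), w2
10. ~p, w2
11. r, w2
12. ~p -> ~r, w2
13. ~r, w2
Accessibility: w0Rw0, w0Rw1, w0Rw2, w1Rw1, w1Rw2, w2Rw2
Branch closes: r and ~r both at w2.
Every branch closes (one shown): valid in S4, hence also in S5 (every theorem of S4 is a theorem of S5).
T-tableau for the negation ~([](~p -> ~r) -> [][](~p -> ~r)):
1. ~([](~p -> ~r) -> [][](~p -> ~r)), w0
2. [](~p -> ~r), w0
3. ~[][](~p -> ~r), w0
4. ~p -> ~r, w0
5. ~r, w0
6. ~[](~p -> ~r), w1
7. ~p -> ~r, w1
8. ~r, w1
9. ~(~p -> ~r), w2
10. ~p, w2
11. r, w2
Accessibility: w0Rw0, w0Rw1, w1Rw1, w1Rw2, w2Rw2
Complete open branch: countermodel on a T-frame, so not valid in T, nor in K (the same frame is also a K-frame).

S4, S5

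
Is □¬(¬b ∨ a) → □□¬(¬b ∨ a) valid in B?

No, not valid

Tableau for the negation ¬(□¬(¬b ∨ a) → □□¬(¬b ∨ a)):
1. ¬(□¬(¬b ∨ a) → □□¬(¬b ∨ a)), w0
2. □¬(¬b ∨ a), w0
3. ¬□□¬(¬b ∨ a), w0
4. ¬(¬b ∨ a), w0
5. b, w0
6. ¬a, w0
7. ¬□¬(¬b ∨ a), w1
8. ¬(¬b ∨ a), w1
9. b, w1
10. ¬a, w1
11. ¬b ∨ a, w2
12. a, w2
Accessibility: w0Rw0, w0Rw1, w1Rw0, w1Rw1, w1Rw2, w2Rw1, w2Rw2
The negation has an open branch (countermodel exists).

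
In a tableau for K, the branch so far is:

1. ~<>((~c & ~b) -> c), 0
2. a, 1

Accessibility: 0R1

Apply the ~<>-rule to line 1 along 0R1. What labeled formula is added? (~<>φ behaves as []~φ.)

~((~c & ~b) -> c), 1

~<>φ behaves as []~φ: propagate the negated body to each accessible world.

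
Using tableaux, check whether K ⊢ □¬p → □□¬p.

No, not valid

Tableau for the negation ¬(□¬p → □□¬p):
1. ¬(□¬p → □□¬p), w0
2. □¬p, w0
3. ¬□□¬p, w0
4. ¬□¬p, w1
5. ¬p, w1
6. p, w2
Accessibility: w0Rw1, w1Rw2
The negation has an open branch (countermodel exists).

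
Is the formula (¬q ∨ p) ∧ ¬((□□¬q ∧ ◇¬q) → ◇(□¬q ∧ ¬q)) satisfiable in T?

Unsatisfiable

1. (¬q ∨ p) ∧ ¬((□□¬q ∧ ◇¬q) → ◇(□¬q ∧ ¬q)), u
2. ¬q ∨ p, u
3. ¬((□□¬q ∧ ◇¬q) → ◇(□¬q ∧ ¬q)), u
4. □□¬q ∧ ◇¬q, u
5. ¬◇(□¬q ∧ ¬q), u
6. □□¬q, u
7. ◇¬q, u
8. ¬(□¬q ∧ ¬q), u
9. □¬q, u
10. ¬q, u
11. p, u
12. ¬□¬q, u
13. ¬q, v
14. ¬(□¬q ∧ ¬q), v
15. □¬q, v
16. ¬□¬q, v
17. q, w
18. ¬(□¬q ∧ ¬q), w
19. □¬q, w
20. ¬q, w
Accessibility: uRu, uRv, uRw, vRv, wRw
Branch closes: q and ¬q both at w.
Every branch closes; the branch above is one of them.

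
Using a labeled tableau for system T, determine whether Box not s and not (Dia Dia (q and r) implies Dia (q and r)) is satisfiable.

Satisfiable

1. Box not s and not (Dia Dia (q and r) implies Dia (q and r)), w0
2. Box not s, w0
3. not (Dia Dia (q and r) implies Dia (q and r)), w0
4. Dia Dia (q and r), w0
5. not Dia (q and r), w0
6. not s, w0
7. not (q and r), w0
8. not r, w0
9. Dia (q and r), w1
10. not s, w1
11. not (q and r), w1
12. not r, w1
13. q and r, w2
14. q, w2
15. r, w2
Accessibility: w0Rw0, w0Rw1, w1Rw1, w1Rw2, w2Rw2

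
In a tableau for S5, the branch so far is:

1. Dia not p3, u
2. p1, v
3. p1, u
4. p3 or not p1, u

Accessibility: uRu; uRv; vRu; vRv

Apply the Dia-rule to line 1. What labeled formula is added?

a fresh world w with uRw, and not p3 at w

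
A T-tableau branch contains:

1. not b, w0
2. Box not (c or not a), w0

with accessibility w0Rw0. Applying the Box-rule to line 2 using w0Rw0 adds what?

not (c or not a), w0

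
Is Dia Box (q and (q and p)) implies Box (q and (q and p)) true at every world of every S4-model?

Tableau for the negation not (Dia Box (q and (q and p)) implies Box (q and (q and p))):
1. not (Dia Box (q and (q and p)) implies Box (q and (q and p))), u
2. Dia Box (q and (q and p)), u   [neg-implies-rule on 1]
3. not Box (q and (q and p)), u   [neg-implies-rule on 1]
4. Box (q and (q and p)), v   [Dia-rule on 2: fresh world v, uRv]
5. q and (q and p), v   [Box-rule on 4 via vRv]
6. q, v   [and-rule on 5]
7. q and p, v   [and-rule on 5]
8. p, v   [and-rule on 7]
9. not (q and (q and p)), w   [neg-Box-rule on 3: fresh world w, uRw]
10. not (q and p), w   [neg-and-rule on 9 (branches; this branch)]
11. not p, w   [neg-and-rule on 10 (branches; this branch)]
Accessibility: uRu, uRv, uRw, vRv, wRw
The negation has an open branch (countermodel exists).

Invalid (countermodel exists)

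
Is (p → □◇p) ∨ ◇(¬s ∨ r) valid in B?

Tableau for the negation ¬((p → □◇p) ∨ ◇(¬s ∨ r)):
1. ¬((p → □◇p) ∨ ◇(¬s ∨ r)), 0
2. ¬(p → □◇p), 0
3. ¬◇(¬s ∨ r), 0
4. p, 0
5. ¬□◇p, 0
6. ¬(¬s ∨ r), 0
7. s, 0
8. ¬r, 0
9. ¬◇p, 1
10. ¬(¬s ∨ r), 1
11. s, 1
12. ¬r, 1
13. ¬p, 0
Accessibility: 0R0, 0R1, 1R0, 1R1
Branch closes: p and ¬p both at 0.
All branches of the negation close; one closing branch shown above.

Valid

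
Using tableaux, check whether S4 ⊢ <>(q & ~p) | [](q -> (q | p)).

Valid

Tableau for the negation ~(<>(q & ~p) | [](q -> (q | p))):
1. ~(<>(q & ~p) | [](q -> (q | p))), 0
2. ~<>(q & ~p), 0
3. ~[](q -> (q | p)), 0
4. ~(q & ~p), 0
5. p, 0
6. ~(q -> (q | p)), 1
7. q, 1
8. ~(q | p), 1
9. ~q, 1
10. ~p, 1
Accessibility: 0R0, 0R1, 1R1
Branch closes: q and ~q both at 1.
All branches of the negation close; one closing branch shown above.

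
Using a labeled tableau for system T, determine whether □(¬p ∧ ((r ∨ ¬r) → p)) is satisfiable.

1. □(¬p ∧ ((r ∨ ¬r) → p)), w0
2. ¬p ∧ ((r ∨ ¬r) → p), w0
3. ¬p, w0
4. (r ∨ ¬r) → p, w0
5. ¬(r ∨ ¬r), w0
6. ¬r, w0
7. r, w0
Accessibility: w0Rw0
Branch closes: r and ¬r both at w0.
(One branch shown.) All branches close.

Unsatisfiable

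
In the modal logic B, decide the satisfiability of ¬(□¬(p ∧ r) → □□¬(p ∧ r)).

Satisfiable (open branch found)

1. ¬(□¬(p ∧ r) → □□¬(p ∧ r)), 0
2. □¬(p ∧ r), 0
3. ¬□□¬(p ∧ r), 0
4. ¬(p ∧ r), 0
5. ¬r, 0
6. ¬□¬(p ∧ r), 1
7. ¬(p ∧ r), 1
8. ¬r, 1
9. p ∧ r, 2
10. p, 2
11. r, 2
Accessibility: 0R0, 0R1, 1R0, 1R1, 1R2, 2R1, 2R2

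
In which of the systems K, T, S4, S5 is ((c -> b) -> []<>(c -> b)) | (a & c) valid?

S4-tableau for the negation ~(((c -> b) -> []<>(c -> b)) | (a & c)):
1. ~(((c -> b) -> []<>(c -> b)) | (a & c)), u
2. ~((c -> b) -> []<>(c -> b)), u
3. ~(a & c), u
4. c -> b, u
5. ~[]<>(c -> b), u
6. ~c, u
7. b, u
8. ~<>(c -> b), v
9. ~(c -> b), v
10. c, v
11. ~b, v
Accessibility: uRu, uRv, vRv
Complete open branch: countermodel on an S4-frame, so not valid in S4, nor in K, T (the same frame is also a K-frame and a T-frame).
S5-tableau for the negation ~(((c -> b) -> []<>(c -> b)) | (a & c)):
1. ~(((c -> b) -> []<>(c -> b)) | (a & c)), u
2. ~((c -> b) -> []<>(c -> b)), u
3. ~(a & c), u
4. c -> b, u
5. ~[]<>(c -> b), u
6. ~c, u
7. b, u
8. ~<>(c -> b), v
9. ~(c -> b), u
10. c, u
11. ~b, u
Accessibility: uRu, uRv, vRu, vRv
Branch closes: c and ~c both at u.
Every branch closes (one shown): valid in S5.

S5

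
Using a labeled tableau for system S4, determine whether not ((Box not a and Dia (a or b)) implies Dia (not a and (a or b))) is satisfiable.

Unsatisfiable (every branch closes)

1. not ((Box not a and Dia (a or b)) implies Dia (not a and (a or b))), u
2. Box not a and Dia (a or b), u
3. not Dia (not a and (a or b)), u
4. Box not a, u
5. Dia (a or b), u
6. not (not a and (a or b)), u
7. not a, u
8. not (a or b), u
9. not b, u
10. a or b, v
11. not (not a and (a or b)), v
12. not a, v
13. b, v
14. not (a or b), v
15. not b, v
Accessibility: uRu, uRv, vRv
Branch closes: b and not b both at v.
All branches of the tableau close; one closing branch shown above.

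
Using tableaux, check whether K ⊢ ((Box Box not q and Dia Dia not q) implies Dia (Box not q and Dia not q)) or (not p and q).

Valid

Tableau for the negation not (((Box Box not q and Dia Dia not q) implies Dia (Box not q and Dia not q)) or (not p and q)):
1. not (((Box Box not q and Dia Dia not q) implies Dia (Box not q and Dia not q)) or (not p and q)), 0
2. not ((Box Box not q and Dia Dia not q) implies Dia (Box not q and Dia not q)), 0   [neg-or-rule on 1]
3. not (not p and q), 0   [neg-or-rule on 1]
4. Box Box not q and Dia Dia not q, 0   [neg-implies-rule on 2]
5. not Dia (Box not q and Dia not q), 0   [neg-implies-rule on 2]
6. Box Box not q, 0   [and-rule on 4]
7. Dia Dia not q, 0   [and-rule on 4]
8. not q, 0   [neg-and-rule on 3 (branches; this branch)]
9. Dia not q, 1   [Dia-rule on 7: fresh world 1, 0R1]
10. not (Box not q and Dia not q), 1   [neg-Dia-rule on 5 via 0R1]
11. Box not q, 1   [Box-rule on 6 via 0R1]
12. not Box not q, 1   [neg-and-rule on 10 (branches; this branch)]
13. not q, 2   [Dia-rule on 9: fresh world 2, 1R2]
14. q, 3   [neg-Box-rule on 12: fresh world 3, 1R3]
15. not q, 3   [Box-rule on 11 via 1R3]
Accessibility: 0R1, 1R2, 1R3
Branch closes: q and not q both at 3.
Every branch of the negation's tableau closes; the branch above is one of them.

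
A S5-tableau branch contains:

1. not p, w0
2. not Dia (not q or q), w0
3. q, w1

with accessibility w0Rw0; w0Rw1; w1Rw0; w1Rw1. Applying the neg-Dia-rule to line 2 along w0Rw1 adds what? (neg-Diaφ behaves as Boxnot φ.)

not (not q or q), w1

neg-Diaφ behaves as Boxnot φ: propagate the negated body to each accessible world.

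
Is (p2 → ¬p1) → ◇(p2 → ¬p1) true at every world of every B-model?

Valid in B

Tableau for the negation ¬((p2 → ¬p1) → ◇(p2 → ¬p1)):
1. ¬((p2 → ¬p1) → ◇(p2 → ¬p1)), u
2. p2 → ¬p1, u
3. ¬◇(p2 → ¬p1), u
4. ¬(p2 → ¬p1), u
5. p2, u
6. p1, u
7. ¬p1, u
Accessibility: uRu
Branch closes: p1 and ¬p1 both at u.
All branches of the negation close; one closing branch shown above.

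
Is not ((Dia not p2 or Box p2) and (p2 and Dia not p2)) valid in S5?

Not valid

Tableau for the negation (Dia not p2 or Box p2) and (p2 and Dia not p2):
1. (Dia not p2 or Box p2) and (p2 and Dia not p2), w0
2. Dia not p2 or Box p2, w0
3. p2 and Dia not p2, w0
4. p2, w0
5. Dia not p2, w0
6. not p2, w1
Accessibility: w0Rw0, w0Rw1, w1Rw0, w1Rw1
The negation has an open branch (countermodel exists).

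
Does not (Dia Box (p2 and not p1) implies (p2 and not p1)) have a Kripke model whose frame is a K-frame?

Satisfiable

1. not (Dia Box (p2 and not p1) implies (p2 and not p1)), 0
2. Dia Box (p2 and not p1), 0   [neg-implies-rule on 1]
3. not (p2 and not p1), 0   [neg-implies-rule on 1]
4. p1, 0   [neg-and-rule on 3 (branches; this branch)]
5. Box (p2 and not p1), 1   [Dia-rule on 2: fresh world 1, 0R1]
Accessibility: 0R1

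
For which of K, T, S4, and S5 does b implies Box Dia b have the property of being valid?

S5

S5-tableau for the negation not (b implies Box Dia b):
1. not (b implies Box Dia b), w0
2. b, w0
3. not Box Dia b, w0
4. not Dia b, w1
5. not b, w0
Accessibility: w0Rw0, w0Rw1, w1Rw0, w1Rw1
Branch closes: b and not b both at w0.
Every branch closes (one shown): valid in S5.
S4-tableau for the negation not (b implies Box Dia b):
1. not (b implies Box Dia b), w0
2. b, w0
3. not Box Dia b, w0
4. not Dia b, w1
5. not b, w1
Accessibility: w0Rw0, w0Rw1, w1Rw1
Complete open branch: countermodel on an S4-frame, so not valid in S4, nor in K, T (the same frame is also a K-frame and a T-frame).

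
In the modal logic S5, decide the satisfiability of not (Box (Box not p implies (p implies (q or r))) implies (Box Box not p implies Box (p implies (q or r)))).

1. not (Box (Box not p implies (p implies (q or r))) implies (Box Box not p implies Box (p implies (q or r)))), u
2. Box (Box not p implies (p implies (q or r))), u   [neg-implies-rule on 1]
3. not (Box Box not p implies Box (p implies (q or r))), u   [neg-implies-rule on 1]
4. Box Box not p, u   [neg-implies-rule on 3]
5. not Box (p implies (q or r)), u   [neg-implies-rule on 3]
6. Box not p implies (p implies (q or r)), u   [Box-rule on 2 via uRu]
7. Box not p, u   [Box-rule on 4 via uRu]
8. not p, u   [Box-rule on 7 via uRu]
9. p implies (q or r), u   [implies-rule on 6 (branches; this branch)]
10. q or r, u   [implies-rule on 9 (branches; this branch)]
11. r, u   [or-rule on 10 (branches; this branch)]
12. not (p implies (q or r)), v   [neg-Box-rule on 5: fresh world v, uRv]
13. p, v   [neg-implies-rule on 12]
14. not (q or r), v   [neg-implies-rule on 12]
15. not q, v   [neg-or-rule on 14]
16. not r, v   [neg-or-rule on 14]
17. Box not p implies (p implies (q or r)), v   [Box-rule on 2 via uRv]
18. Box not p, v   [Box-rule on 4 via uRv]
19. not p, v   [Box-rule on 7 via uRv]
Accessibility: uRu, uRv, vRu, vRv
Branch closes: p and not p both at v.
(One branch shown.) All branches close.

Unsatisfiable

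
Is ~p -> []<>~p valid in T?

Not valid

Tableau for the negation ~(~p -> []<>~p):
1. ~(~p -> []<>~p), u
2. ~p, u
3. ~[]<>~p, u
4. ~<>~p, v
5. p, v
Accessibility: uRu, uRv, vRv
The negation has an open branch (countermodel exists).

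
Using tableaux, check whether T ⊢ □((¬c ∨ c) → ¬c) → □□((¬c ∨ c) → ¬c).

No, not valid

Tableau for the negation ¬(□((¬c ∨ c) → ¬c) → □□((¬c ∨ c) → ¬c)):
1. ¬(□((¬c ∨ c) → ¬c) → □□((¬c ∨ c) → ¬c)), 0
2. □((¬c ∨ c) → ¬c), 0
3. ¬□□((¬c ∨ c) → ¬c), 0
4. (¬c ∨ c) → ¬c, 0
5. ¬c, 0
6. ¬□((¬c ∨ c) → ¬c), 1
7. (¬c ∨ c) → ¬c, 1
8. ¬c, 1
9. ¬((¬c ∨ c) → ¬c), 2
10. ¬c ∨ c, 2
11. c, 2
Accessibility: 0R0, 0R1, 1R1, 1R2, 2R2
The negation has an open branch (countermodel exists).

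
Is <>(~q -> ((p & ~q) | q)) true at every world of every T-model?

Tableau for the negation ~<>(~q -> ((p & ~q) | q)):
1. ~<>(~q -> ((p & ~q) | q)), 0
2. ~(~q -> ((p & ~q) | q)), 0
3. ~q, 0
4. ~((p & ~q) | q), 0
5. ~(p & ~q), 0
6. ~p, 0
Accessibility: 0R0
The negation has an open branch (countermodel exists).

Not valid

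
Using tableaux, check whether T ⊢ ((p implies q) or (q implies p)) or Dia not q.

Yes, valid

Tableau for the negation not (((p implies q) or (q implies p)) or Dia not q):
1. not (((p implies q) or (q implies p)) or Dia not q), u
2. not ((p implies q) or (q implies p)), u
3. not Dia not q, u
4. not (p implies q), u
5. not (q implies p), u
6. p, u
7. not q, u
8. q, u
9. not p, u
Accessibility: uRu
Branch closes: q and not q both at u.
Every branch of the negation's tableau closes; the branch above is one of them.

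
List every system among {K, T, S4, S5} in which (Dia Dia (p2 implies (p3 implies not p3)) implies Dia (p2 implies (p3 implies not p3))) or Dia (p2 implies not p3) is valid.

T-tableau for the negation not ((Dia Dia (p2 implies (p3 implies not p3)) implies Dia (p2 implies (p3 implies not p3))) or Dia (p2 implies not p3)):
1. not ((Dia Dia (p2 implies (p3 implies not p3)) implies Dia (p2 implies (p3 implies not p3))) or Dia (p2 implies not p3)), 0
2. not (Dia Dia (p2 implies (p3 implies not p3)) implies Dia (p2 implies (p3 implies not p3))), 0
3. not Dia (p2 implies not p3), 0
4. Dia Dia (p2 implies (p3 implies not p3)), 0
5. not Dia (p2 implies (p3 implies not p3)), 0
6. not (p2 implies not p3), 0
7. p2, 0
8. p3, 0
9. not (p2 implies (p3 implies not p3)), 0
10. not (p3 implies not p3), 0
11. Dia (p2 implies (p3 implies not p3)), 1
12. not (p2 implies not p3), 1
13. p2, 1
14. p3, 1
15. not (p2 implies (p3 implies not p3)), 1
16. not (p3 implies not p3), 1
17. p2 implies (p3 implies not p3), 2
18. p3 implies not p3, 2
19. not p3, 2
Accessibility: 0R0, 0R1, 1R1, 1R2, 2R2
Complete open branch: countermodel on a T-frame, so not valid in T, nor in K (the same frame is also a K-frame).
S4-tableau for the negation not ((Dia Dia (p2 implies (p3 implies not p3)) implies Dia (p2 implies (p3 implies not p3))) or Dia (p2 implies not p3)):
1. not ((Dia Dia (p2 implies (p3 implies not p3)) implies Dia (p2 implies (p3 implies not p3))) or Dia (p2 implies not p3)), 0
2. not (Dia Dia (p2 implies (p3 implies not p3)) implies Dia (p2 implies (p3 implies not p3))), 0
3. not Dia (p2 implies not p3), 0
4. Dia Dia (p2 implies (p3 implies not p3)), 0
5. not Dia (p2 implies (p3 implies not p3)), 0
6. not (p2 implies not p3), 0
7. p2, 0
8. p3, 0
9. not (p2 implies (p3 implies not p3)), 0
10. not (p3 implies not p3), 0
11. Dia (p2 implies (p3 implies not p3)), 1
12. not (p2 implies not p3), 1
13. p2, 1
14. p3, 1
15. not (p2 implies (p3 implies not p3)), 1
16. not (p3 implies not p3), 1
17. p2 implies (p3 implies not p3), 2
18. not (p2 implies not p3), 2
19. p2, 2
20. p3, 2
21. not (p2 implies (p3 implies not p3)), 2
22. not (p3 implies not p3), 2
23. p3 implies not p3, 2
24. not p3, 2
Accessibility: 0R0, 0R1, 0R2, 1R1, 1R2, 2R2
Branch closes: p3 and not p3 both at 2.
Every branch closes (one shown): valid in S4, hence also in S5 (every theorem of S4 is a theorem of S5).

S4, S5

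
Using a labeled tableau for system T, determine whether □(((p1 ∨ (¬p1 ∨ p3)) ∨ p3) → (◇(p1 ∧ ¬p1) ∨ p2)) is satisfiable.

Satisfiable

1. □(((p1 ∨ (¬p1 ∨ p3)) ∨ p3) → (◇(p1 ∧ ¬p1) ∨ p2)), 0
2. ((p1 ∨ (¬p1 ∨ p3)) ∨ p3) → (◇(p1 ∧ ¬p1) ∨ p2), 0   [□-rule on 1 via 0R0]
3. ◇(p1 ∧ ¬p1) ∨ p2, 0   [→-rule on 2 (branches; this branch)]
4. p2, 0   [∨-rule on 3 (branches; this branch)]
Accessibility: 0R0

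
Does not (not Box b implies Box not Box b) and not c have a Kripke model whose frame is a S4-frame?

1. not (not Box b implies Box not Box b) and not c, u
2. not (not Box b implies Box not Box b), u   [and-rule on 1]
3. not c, u   [and-rule on 1]
4. not Box b, u   [neg-implies-rule on 2]
5. not Box not Box b, u   [neg-implies-rule on 2]
6. not b, v   [neg-Box-rule on 4: fresh world v, uRv]
7. Box b, w   [neg-Box-rule on 5: fresh world w, uRw]
8. b, w   [Box-rule on 7 via wRw]
Accessibility: uRu, uRv, uRw, vRv, wRw

Satisfiable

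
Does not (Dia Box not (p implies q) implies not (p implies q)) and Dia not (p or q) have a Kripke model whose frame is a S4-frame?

Satisfiable (open branch found)

1. not (Dia Box not (p implies q) implies not (p implies q)) and Dia not (p or q), w0
2. not (Dia Box not (p implies q) implies not (p implies q)), w0   [and-rule on 1]
3. Dia not (p or q), w0   [and-rule on 1]
4. Dia Box not (p implies q), w0   [neg-implies-rule on 2]
5. p implies q, w0   [neg-implies-rule on 2]
6. q, w0   [implies-rule on 5 (branches; this branch)]
7. not (p or q), w1   [Dia-rule on 3: fresh world w1, w0Rw1]
8. not p, w1   [neg-or-rule on 7]
9. not q, w1   [neg-or-rule on 7]
10. Box not (p implies q), w2   [Dia-rule on 4: fresh world w2, w0Rw2]
11. not (p implies q), w2   [Box-rule on 10 via w2Rw2]
12. p, w2   [neg-implies-rule on 11]
13. not q, w2   [neg-implies-rule on 11]
Accessibility: w0Rw0, w0Rw1, w0Rw2, w1Rw1, w2Rw2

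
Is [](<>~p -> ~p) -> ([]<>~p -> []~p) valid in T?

Tableau for the negation ~([](<>~p -> ~p) -> ([]<>~p -> []~p)):
1. ~([](<>~p -> ~p) -> ([]<>~p -> []~p)), 0
2. [](<>~p -> ~p), 0   [~->-rule on 1]
3. ~([]<>~p -> []~p), 0   [~->-rule on 1]
4. []<>~p, 0   [~->-rule on 3]
5. ~[]~p, 0   [~->-rule on 3]
6. <>~p -> ~p, 0   [[]-rule on 2 via 0R0]
7. <>~p, 0   [[]-rule on 4 via 0R0]
8. ~p, 0   [->-rule on 6 (branches; this branch)]
9. p, 1   [~[]-rule on 5: fresh world 1, 0R1]
10. <>~p -> ~p, 1   [[]-rule on 2 via 0R1]
11. <>~p, 1   [[]-rule on 4 via 0R1]
12. ~<>~p, 1   [->-rule on 10 (branches; this branch)]
13. ~p, 2   [<>-rule on 7: fresh world 2, 0R2]
14. <>~p -> ~p, 2   [[]-rule on 2 via 0R2]
15. <>~p, 2   [[]-rule on 4 via 0R2]
16. ~p, 3   [<>-rule on 11: fresh world 3, 1R3]
17. p, 3   [~<>-rule on 12 via 1R3]
Accessibility: 0R0, 0R1, 0R2, 1R1, 1R3, 2R2, 3R3
Branch closes: p and ~p both at 3.
All branches of the negation close; one closing branch shown above.

Yes, valid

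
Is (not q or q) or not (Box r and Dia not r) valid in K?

Yes, valid

Tableau for the negation not ((not q or q) or not (Box r and Dia not r)):
1. not ((not q or q) or not (Box r and Dia not r)), 0
2. not (not q or q), 0
3. Box r and Dia not r, 0
4. q, 0
5. not q, 0
Branch closes: q and not q both at 0.
Every branch of the negation's tableau closes; the branch above is one of them.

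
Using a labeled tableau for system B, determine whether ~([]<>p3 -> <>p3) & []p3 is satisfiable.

Unsatisfiable

1. ~([]<>p3 -> <>p3) & []p3, u
2. ~([]<>p3 -> <>p3), u
3. []p3, u
4. []<>p3, u
5. ~<>p3, u
6. p3, u
7. <>p3, u
8. ~p3, u
Accessibility: uRu
Branch closes: p3 and ~p3 both at u.
All branches of the tableau close; one closing branch shown above.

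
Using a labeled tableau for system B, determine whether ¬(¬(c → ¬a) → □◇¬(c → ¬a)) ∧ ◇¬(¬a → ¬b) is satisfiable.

1. ¬(¬(c → ¬a) → □◇¬(c → ¬a)) ∧ ◇¬(¬a → ¬b), 0
2. ¬(¬(c → ¬a) → □◇¬(c → ¬a)), 0   [∧-rule on 1]
3. ◇¬(¬a → ¬b), 0   [∧-rule on 1]
4. ¬(c → ¬a), 0   [¬→-rule on 2]
5. ¬□◇¬(c → ¬a), 0   [¬→-rule on 2]
6. c, 0   [¬→-rule on 4]
7. a, 0   [¬→-rule on 4]
8. ¬(¬a → ¬b), 1   [◇-rule on 3: fresh world 1, 0R1]
9. ¬a, 1   [¬→-rule on 8]
10. b, 1   [¬→-rule on 8]
11. ¬◇¬(c → ¬a), 2   [¬□-rule on 5: fresh world 2, 0R2]
12. c → ¬a, 0   [¬◇-rule on 11 via 2R0]
13. c → ¬a, 2   [¬◇-rule on 11 via 2R2]
14. ¬a, 0   [→-rule on 12 (branches; this branch)]
Accessibility: 0R0, 0R1, 0R2, 1R0, 1R1, 2R0, 2R2
Branch closes: a and ¬a both at 0.
All branches of the tableau close; one closing branch shown above.

Unsatisfiable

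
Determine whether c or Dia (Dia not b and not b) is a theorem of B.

Tableau for the negation not (c or Dia (Dia not b and not b)):
1. not (c or Dia (Dia not b and not b)), w0
2. not c, w0
3. not Dia (Dia not b and not b), w0
4. not (Dia not b and not b), w0
5. b, w0
Accessibility: w0Rw0
The negation has an open branch (countermodel exists).

Not valid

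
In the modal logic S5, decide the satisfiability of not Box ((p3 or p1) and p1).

1. not Box ((p3 or p1) and p1), w0
2. not ((p3 or p1) and p1), w1
3. not p1, w1
Accessibility: w0Rw0, w0Rw1, w1Rw0, w1Rw1

Satisfiable (open branch found)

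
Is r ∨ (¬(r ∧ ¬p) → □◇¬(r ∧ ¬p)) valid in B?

Tableau for the negation ¬(r ∨ (¬(r ∧ ¬p) → □◇¬(r ∧ ¬p))):
1. ¬(r ∨ (¬(r ∧ ¬p) → □◇¬(r ∧ ¬p))), 0
2. ¬r, 0
3. ¬(¬(r ∧ ¬p) → □◇¬(r ∧ ¬p)), 0
4. ¬(r ∧ ¬p), 0
5. ¬□◇¬(r ∧ ¬p), 0
6. p, 0
7. ¬◇¬(r ∧ ¬p), 1
8. r ∧ ¬p, 0
9. r, 0
10. ¬p, 0
Accessibility: 0R0, 0R1, 1R0, 1R1
Branch closes: r and ¬r both at 0.
Every branch of the negation's tableau closes; the branch above is one of them.

Valid in B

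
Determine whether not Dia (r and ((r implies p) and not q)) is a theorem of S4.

Tableau for the negation Dia (r and ((r implies p) and not q)):
1. Dia (r and ((r implies p) and not q)), u
2. r and ((r implies p) and not q), v
3. r, v
4. (r implies p) and not q, v
5. r implies p, v
6. not q, v
7. p, v
Accessibility: uRu, uRv, vRv
The negation has an open branch (countermodel exists).

Invalid (countermodel exists)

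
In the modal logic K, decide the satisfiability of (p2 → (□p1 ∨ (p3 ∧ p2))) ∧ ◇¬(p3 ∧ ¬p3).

1. (p2 → (□p1 ∨ (p3 ∧ p2))) ∧ ◇¬(p3 ∧ ¬p3), u
2. p2 → (□p1 ∨ (p3 ∧ p2)), u
3. ◇¬(p3 ∧ ¬p3), u
4. □p1 ∨ (p3 ∧ p2), u
5. p3 ∧ p2, u
6. p3, u
7. p2, u
8. ¬(p3 ∧ ¬p3), v
9. p3, v
Accessibility: uRv

Satisfiable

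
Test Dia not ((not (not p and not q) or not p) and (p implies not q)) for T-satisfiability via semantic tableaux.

Yes, satisfiable

1. Dia not ((not (not p and not q) or not p) and (p implies not q)), w0
2. not ((not (not p and not q) or not p) and (p implies not q)), w1
3. not (p implies not q), w1
4. p, w1
5. q, w1
Accessibility: w0Rw0, w0Rw1, w1Rw1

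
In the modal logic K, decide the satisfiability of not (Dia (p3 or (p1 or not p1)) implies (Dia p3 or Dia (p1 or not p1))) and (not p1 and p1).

Unsatisfiable

1. not (Dia (p3 or (p1 or not p1)) implies (Dia p3 or Dia (p1 or not p1))) and (not p1 and p1), 0
2. not (Dia (p3 or (p1 or not p1)) implies (Dia p3 or Dia (p1 or not p1))), 0   [and-rule on 1]
3. not p1 and p1, 0   [and-rule on 1]
4. Dia (p3 or (p1 or not p1)), 0   [neg-implies-rule on 2]
5. not (Dia p3 or Dia (p1 or not p1)), 0   [neg-implies-rule on 2]
6. not p1, 0   [and-rule on 3]
7. p1, 0   [and-rule on 3]
Branch closes: p1 and not p1 both at 0.
Every branch closes; the branch above is one of them.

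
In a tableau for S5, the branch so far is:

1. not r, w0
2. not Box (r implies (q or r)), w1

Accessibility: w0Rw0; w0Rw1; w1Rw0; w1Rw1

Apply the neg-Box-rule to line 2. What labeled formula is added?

a fresh world w2 with w1Rw2, and not (r implies (q or r)) at w2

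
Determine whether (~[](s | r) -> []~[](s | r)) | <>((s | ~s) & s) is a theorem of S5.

Tableau for the negation ~((~[](s | r) -> []~[](s | r)) | <>((s | ~s) & s)):
1. ~((~[](s | r) -> []~[](s | r)) | <>((s | ~s) & s)), u
2. ~(~[](s | r) -> []~[](s | r)), u
3. ~<>((s | ~s) & s), u
4. ~[](s | r), u
5. ~[]~[](s | r), u
6. ~((s | ~s) & s), u
7. ~s, u
8. ~(s | r), v
9. ~s, v
10. ~r, v
11. ~((s | ~s) & s), v
12. [](s | r), w
13. ~((s | ~s) & s), w
14. s | r, u
15. s | r, v
16. s | r, w
17. ~s, w
18. r, u
19. r, v
Accessibility: uRu, uRv, uRw, vRu, vRv, vRw, wRu, wRv, wRw
Branch closes: r and ~r both at v.
All branches of the negation close; one closing branch shown above.

Valid in S5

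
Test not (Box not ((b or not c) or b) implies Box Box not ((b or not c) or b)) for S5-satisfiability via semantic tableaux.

1. not (Box not ((b or not c) or b) implies Box Box not ((b or not c) or b)), w0
2. Box not ((b or not c) or b), w0   [neg-implies-rule on 1]
3. not Box Box not ((b or not c) or b), w0   [neg-implies-rule on 1]
4. not ((b or not c) or b), w0   [Box-rule on 2 via w0Rw0]
5. not (b or not c), w0   [neg-or-rule on 4]
6. not b, w0   [neg-or-rule on 4]
7. c, w0   [neg-or-rule on 5]
8. not Box not ((b or not c) or b), w1   [neg-Box-rule on 3: fresh world w1, w0Rw1]
9. not ((b or not c) or b), w1   [Box-rule on 2 via w0Rw1]
10. not (b or not c), w1   [neg-or-rule on 9]
11. not b, w1   [neg-or-rule on 9]
12. c, w1   [neg-or-rule on 10]
13. (b or not c) or b, w2   [neg-Box-rule on 8: fresh world w2, w1Rw2]
14. not ((b or not c) or b), w2   [Box-rule on 2 via w0Rw2]
15. not (b or not c), w2   [neg-or-rule on 14]
16. not b, w2   [neg-or-rule on 14]
17. c, w2   [neg-or-rule on 15]
18. b or not c, w2   [or-rule on 13 (branches; this branch)]
19. not c, w2   [or-rule on 18 (branches; this branch)]
Accessibility: w0Rw0, w0Rw1, w0Rw2, w1Rw0, w1Rw1, w1Rw2, w2Rw0, w2Rw1, w2Rw2
Branch closes: c and not c both at w2.
(One branch shown.) All branches close.

Unsatisfiable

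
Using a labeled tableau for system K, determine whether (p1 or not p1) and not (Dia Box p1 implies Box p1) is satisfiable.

1. (p1 or not p1) and not (Dia Box p1 implies Box p1), w0
2. p1 or not p1, w0
3. not (Dia Box p1 implies Box p1), w0
4. Dia Box p1, w0
5. not Box p1, w0
6. not p1, w0
7. Box p1, w1
8. not p1, w2
Accessibility: w0Rw1, w0Rw2

Yes, satisfiable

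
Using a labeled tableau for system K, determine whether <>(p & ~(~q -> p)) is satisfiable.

1. <>(p & ~(~q -> p)), u
2. p & ~(~q -> p), v
3. p, v
4. ~(~q -> p), v
5. ~q, v
6. ~p, v
Accessibility: uRv
Branch closes: p and ~p both at v.
(One branch shown.) All branches close.

Unsatisfiable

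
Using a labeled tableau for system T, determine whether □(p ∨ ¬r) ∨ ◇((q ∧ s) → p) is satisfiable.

Satisfiable (open branch found)

1. □(p ∨ ¬r) ∨ ◇((q ∧ s) → p), 0
2. ◇((q ∧ s) → p), 0
3. (q ∧ s) → p, 1
4. p, 1
Accessibility: 0R0, 0R1, 1R1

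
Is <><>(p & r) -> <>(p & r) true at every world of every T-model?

Tableau for the negation ~(<><>(p & r) -> <>(p & r)):
1. ~(<><>(p & r) -> <>(p & r)), 0
2. <><>(p & r), 0   [~->-rule on 1]
3. ~<>(p & r), 0   [~->-rule on 1]
4. ~(p & r), 0   [~<>-rule on 3 via 0R0]
5. ~r, 0   [~&-rule on 4 (branches; this branch)]
6. <>(p & r), 1   [<>-rule on 2: fresh world 1, 0R1]
7. ~(p & r), 1   [~<>-rule on 3 via 0R1]
8. ~r, 1   [~&-rule on 7 (branches; this branch)]
9. p & r, 2   [<>-rule on 6: fresh world 2, 1R2]
10. p, 2   [&-rule on 9]
11. r, 2   [&-rule on 9]
Accessibility: 0R0, 0R1, 1R1, 1R2, 2R2
The negation has an open branch (countermodel exists).

Invalid (countermodel exists)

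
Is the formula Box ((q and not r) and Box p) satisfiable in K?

Yes, satisfiable

1. Box ((q and not r) and Box p), u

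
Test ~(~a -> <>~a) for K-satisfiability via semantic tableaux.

1. ~(~a -> <>~a), 0
2. ~a, 0   [~->-rule on 1]
3. ~<>~a, 0   [~->-rule on 1]

Satisfiable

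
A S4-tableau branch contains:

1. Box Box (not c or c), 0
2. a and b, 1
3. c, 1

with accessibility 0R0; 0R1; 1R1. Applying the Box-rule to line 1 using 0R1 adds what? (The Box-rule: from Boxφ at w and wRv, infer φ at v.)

Box (not c or c), 1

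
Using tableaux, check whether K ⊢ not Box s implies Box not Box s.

Tableau for the negation not (not Box s implies Box not Box s):
1. not (not Box s implies Box not Box s), 0
2. not Box s, 0
3. not Box not Box s, 0
4. not s, 1
5. Box s, 2
Accessibility: 0R1, 0R2
The negation has an open branch (countermodel exists).

No, not valid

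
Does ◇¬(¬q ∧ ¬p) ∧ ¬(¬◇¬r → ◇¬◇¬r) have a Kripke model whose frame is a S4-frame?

No, unsatisfiable

1. ◇¬(¬q ∧ ¬p) ∧ ¬(¬◇¬r → ◇¬◇¬r), 0
2. ◇¬(¬q ∧ ¬p), 0   [∧-rule on 1]
3. ¬(¬◇¬r → ◇¬◇¬r), 0   [∧-rule on 1]
4. ¬◇¬r, 0   [¬→-rule on 3]
5. ¬◇¬◇¬r, 0   [¬→-rule on 3]
6. r, 0   [¬◇-rule on 4 via 0R0]
7. ◇¬r, 0   [¬◇-rule on 5 via 0R0]
8. ¬(¬q ∧ ¬p), 1   [◇-rule on 2: fresh world 1, 0R1]
9. r, 1   [¬◇-rule on 4 via 0R1]
10. ◇¬r, 1   [¬◇-rule on 5 via 0R1]
11. p, 1   [¬∧-rule on 8 (branches; this branch)]
12. ¬r, 2   [◇-rule on 7: fresh world 2, 0R2]
13. r, 2   [¬◇-rule on 4 via 0R2]
Accessibility: 0R0, 0R1, 0R2, 1R1, 2R2
Branch closes: r and ¬r both at 2.
Every branch closes; the branch above is one of them.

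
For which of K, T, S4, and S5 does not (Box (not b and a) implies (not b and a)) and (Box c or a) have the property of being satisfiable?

T-tableau for the formula:
1. not (Box (not b and a) implies (not b and a)) and (Box c or a), 0
2. not (Box (not b and a) implies (not b and a)), 0
3. Box c or a, 0
4. Box (not b and a), 0
5. not (not b and a), 0
6. not b and a, 0
7. not b, 0
8. a, 0
9. Box c, 0
10. c, 0
11. not a, 0
Accessibility: 0R0
Branch closes: a and not a both at 0.
Every branch closes (one shown): unsatisfiable in T, hence also in S4, S5 (every S4/S5-frame is a T-frame).
K-tableau for the formula:
1. not (Box (not b and a) implies (not b and a)) and (Box c or a), 0
2. not (Box (not b and a) implies (not b and a)), 0
3. Box c or a, 0
4. Box (not b and a), 0
5. not (not b and a), 0
6. a, 0
7. b, 0
Complete open branch: satisfiable in K.

K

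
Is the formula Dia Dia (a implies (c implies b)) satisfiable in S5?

Yes, satisfiable

1. Dia Dia (a implies (c implies b)), 0
2. Dia (a implies (c implies b)), 1
3. a implies (c implies b), 2
4. c implies b, 2
5. b, 2
Accessibility: 0R0, 0R1, 0R2, 1R0, 1R1, 1R2, 2R0, 2R1, 2R2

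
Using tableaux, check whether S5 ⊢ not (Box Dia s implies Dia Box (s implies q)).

Tableau for the negation Box Dia s implies Dia Box (s implies q):
1. Box Dia s implies Dia Box (s implies q), 0
2. Dia Box (s implies q), 0
3. Box (s implies q), 1
4. s implies q, 0
5. s implies q, 1
6. q, 0
7. q, 1
Accessibility: 0R0, 0R1, 1R0, 1R1
The negation has an open branch (countermodel exists).

No, not valid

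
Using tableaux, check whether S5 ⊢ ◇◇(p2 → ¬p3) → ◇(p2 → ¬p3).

Valid

Tableau for the negation ¬(◇◇(p2 → ¬p3) → ◇(p2 → ¬p3)):
1. ¬(◇◇(p2 → ¬p3) → ◇(p2 → ¬p3)), 0
2. ◇◇(p2 → ¬p3), 0
3. ¬◇(p2 → ¬p3), 0
4. ¬(p2 → ¬p3), 0
5. p2, 0
6. p3, 0
7. ◇(p2 → ¬p3), 1
8. ¬(p2 → ¬p3), 1
9. p2, 1
10. p3, 1
11. p2 → ¬p3, 2
12. ¬(p2 → ¬p3), 2
13. p2, 2
14. p3, 2
15. ¬p3, 2
Accessibility: 0R0, 0R1, 0R2, 1R0, 1R1, 1R2, 2R0, 2R1, 2R2
Branch closes: p3 and ¬p3 both at 2.
All branches of the negation close; one closing branch shown above.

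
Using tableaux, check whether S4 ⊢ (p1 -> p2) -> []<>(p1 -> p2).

Invalid (countermodel exists)

Tableau for the negation ~((p1 -> p2) -> []<>(p1 -> p2)):
1. ~((p1 -> p2) -> []<>(p1 -> p2)), u
2. p1 -> p2, u
3. ~[]<>(p1 -> p2), u
4. p2, u
5. ~<>(p1 -> p2), v
6. ~(p1 -> p2), v
7. p1, v
8. ~p2, v
Accessibility: uRu, uRv, vRv
The negation has an open branch (countermodel exists).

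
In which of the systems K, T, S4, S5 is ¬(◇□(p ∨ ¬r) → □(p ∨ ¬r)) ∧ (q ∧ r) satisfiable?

S5-tableau for the formula:
1. ¬(◇□(p ∨ ¬r) → □(p ∨ ¬r)) ∧ (q ∧ r), u
2. ¬(◇□(p ∨ ¬r) → □(p ∨ ¬r)), u   [∧-rule on 1]
3. q ∧ r, u   [∧-rule on 1]
4. ◇□(p ∨ ¬r), u   [¬→-rule on 2]
5. ¬□(p ∨ ¬r), u   [¬→-rule on 2]
6. q, u   [∧-rule on 3]
7. r, u   [∧-rule on 3]
8. □(p ∨ ¬r), v   [◇-rule on 4: fresh world v, uRv]
9. p ∨ ¬r, u   [□-rule on 8 via vRu]
10. p ∨ ¬r, v   [□-rule on 8 via vRv]
11. p, u   [∨-rule on 9 (branches; this branch)]
12. ¬r, v   [∨-rule on 10 (branches; this branch)]
13. ¬(p ∨ ¬r), w   [¬□-rule on 5: fresh world w, uRw]
14. ¬p, w   [¬∨-rule on 13]
15. r, w   [¬∨-rule on 13]
16. p ∨ ¬r, w   [□-rule on 8 via vRw]
17. ¬r, w   [∨-rule on 16 (branches; this branch)]
Accessibility: uRu, uRv, uRw, vRu, vRv, vRw, wRu, wRv, wRw
Branch closes: r and ¬r both at w.
Every branch closes (one shown): unsatisfiable in S5.
S4-tableau for the formula:
1. ¬(◇□(p ∨ ¬r) → □(p ∨ ¬r)) ∧ (q ∧ r), u
2. ¬(◇□(p ∨ ¬r) → □(p ∨ ¬r)), u   [∧-rule on 1]
3. q ∧ r, u   [∧-rule on 1]
4. ◇□(p ∨ ¬r), u   [¬→-rule on 2]
5. ¬□(p ∨ ¬r), u   [¬→-rule on 2]
6. q, u   [∧-rule on 3]
7. r, u   [∧-rule on 3]
8. □(p ∨ ¬r), v   [◇-rule on 4: fresh world v, uRv]
9. p ∨ ¬r, v   [□-rule on 8 via vRv]
10. ¬r, v   [∨-rule on 9 (branches; this branch)]
11. ¬(p ∨ ¬r), w   [¬□-rule on 5: fresh world w, uRw]
12. ¬p, w   [¬∨-rule on 11]
13. r, w   [¬∨-rule on 11]
Accessibility: uRu, uRv, uRw, vRv, wRw
Complete open branch: satisfiable in S4, hence also in K, T (this S4-model is also a K-model and a T-model).

K, T, S4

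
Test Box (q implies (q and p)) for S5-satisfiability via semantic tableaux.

1. Box (q implies (q and p)), u
2. q implies (q and p), u   [Box-rule on 1 via uRu]
3. q and p, u   [implies-rule on 2 (branches; this branch)]
4. q, u   [and-rule on 3]
5. p, u   [and-rule on 3]
Accessibility: uRu

Yes, satisfiable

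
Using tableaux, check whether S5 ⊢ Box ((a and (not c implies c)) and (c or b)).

Invalid (countermodel exists)

Tableau for the negation not Box ((a and (not c implies c)) and (c or b)):
1. not Box ((a and (not c implies c)) and (c or b)), w0
2. not ((a and (not c implies c)) and (c or b)), w1
3. not (c or b), w1
4. not c, w1
5. not b, w1
Accessibility: w0Rw0, w0Rw1, w1Rw0, w1Rw1
The negation has an open branch (countermodel exists).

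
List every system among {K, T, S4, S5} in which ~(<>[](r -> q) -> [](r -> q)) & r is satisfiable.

K, T, S4

S5-tableau for the formula:
1. ~(<>[](r -> q) -> [](r -> q)) & r, 0
2. ~(<>[](r -> q) -> [](r -> q)), 0   [&-rule on 1]
3. r, 0   [&-rule on 1]
4. <>[](r -> q), 0   [~->-rule on 2]
5. ~[](r -> q), 0   [~->-rule on 2]
6. [](r -> q), 1   [<>-rule on 4: fresh world 1, 0R1]
7. r -> q, 0   [[]-rule on 6 via 1R0]
8. r -> q, 1   [[]-rule on 6 via 1R1]
9. q, 0   [->-rule on 7 (branches; this branch)]
10. q, 1   [->-rule on 8 (branches; this branch)]
11. ~(r -> q), 2   [~[]-rule on 5: fresh world 2, 0R2]
12. r, 2   [~->-rule on 11]
13. ~q, 2   [~->-rule on 11]
14. r -> q, 2   [[]-rule on 6 via 1R2]
15. q, 2   [->-rule on 14 (branches; this branch)]
Accessibility: 0R0, 0R1, 0R2, 1R0, 1R1, 1R2, 2R0, 2R1, 2R2
Branch closes: q and ~q both at 2.
Every branch closes (one shown): unsatisfiable in S5.
S4-tableau for the formula:
1. ~(<>[](r -> q) -> [](r -> q)) & r, 0
2. ~(<>[](r -> q) -> [](r -> q)), 0   [&-rule on 1]
3. r, 0   [&-rule on 1]
4. <>[](r -> q), 0   [~->-rule on 2]
5. ~[](r -> q), 0   [~->-rule on 2]
6. [](r -> q), 1   [<>-rule on 4: fresh world 1, 0R1]
7. r -> q, 1   [[]-rule on 6 via 1R1]
8. q, 1   [->-rule on 7 (branches; this branch)]
9. ~(r -> q), 2   [~[]-rule on 5: fresh world 2, 0R2]
10. r, 2   [~->-rule on 9]
11. ~q, 2   [~->-rule on 9]
Accessibility: 0R0, 0R1, 0R2, 1R1, 2R2
Complete open branch: satisfiable in S4, hence also in K, T (this S4-model is also a K-model and a T-model).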